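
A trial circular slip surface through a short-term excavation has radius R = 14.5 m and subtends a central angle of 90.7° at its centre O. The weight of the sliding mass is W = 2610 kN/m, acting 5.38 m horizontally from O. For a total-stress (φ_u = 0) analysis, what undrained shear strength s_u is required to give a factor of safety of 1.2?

FS = s_u·L_a·R / (W·d), so s_u = FS·W·d / (L_a·R).
Arc length L_a = R·θ = 14.5·(90.7°·π/180) = 14.5·1.5830 = 22.95 m
s_u = 1.2·2610·5.38 / (22.95·14.5) = 16850.2 / 332.83 = 50.63 kPa

s_u = 50.6 kPa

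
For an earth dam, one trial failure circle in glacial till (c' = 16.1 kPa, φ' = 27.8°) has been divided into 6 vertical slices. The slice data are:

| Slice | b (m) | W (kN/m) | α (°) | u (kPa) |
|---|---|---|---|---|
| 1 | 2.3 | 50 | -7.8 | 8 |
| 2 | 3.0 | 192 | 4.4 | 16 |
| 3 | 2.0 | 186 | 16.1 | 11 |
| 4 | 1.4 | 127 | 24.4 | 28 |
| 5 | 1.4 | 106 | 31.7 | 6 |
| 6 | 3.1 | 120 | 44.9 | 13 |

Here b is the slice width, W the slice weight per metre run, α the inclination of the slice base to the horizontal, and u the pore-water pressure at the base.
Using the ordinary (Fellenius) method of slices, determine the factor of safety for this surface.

Ordinary method of slices: FS = Σ[c'·Δl_i + (W_i cosα_i − u_i·Δl_i)·tanφ'] / Σ W_i sinα_i, with Δl_i = b_i / cosα_i.
Slice 1: Δl = 2.3/cos(-7.8°) = 2.321 m; N'_1 = 50·cos(-7.8°) − 8·2.321 = 31.0; c'Δl = 37.38; W sinα = -6.8
Slice 2: Δl = 3.0/cos4.4° = 3.009 m; N'_2 = 192·cos4.4° − 16·3.009 = 143.3; c'Δl = 48.44; W sinα = 14.7
Slice 3: Δl = 2.0/cos16.1° = 2.082 m; N'_3 = 186·cos16.1° − 11·2.082 = 155.8; c'Δl = 33.51; W sinα = 51.6
Slice 4: Δl = 1.4/cos24.4° = 1.537 m; N'_4 = 127·cos24.4° − 28·1.537 = 72.6; c'Δl = 24.75; W sinα = 52.5
Slice 5: Δl = 1.4/cos31.7° = 1.645 m; N'_5 = 106·cos31.7° − 6·1.645 = 80.3; c'Δl = 26.49; W sinα = 55.7
Slice 6: Δl = 3.1/cos44.9° = 4.376 m; N'_6 = 120·cos44.9° − 13·4.376 = 28.1; c'Δl = 70.46; W sinα = 84.7
Σc'Δl = 241.0 kN/m; ΣN' = 511.1 kN/m; ΣW sinα = 252.4 kN/m
Resisting = 241.0 + 511.1·tan27.8° = 241.0 + 269.5 = 510.5 kN/m
FS = 510.5 / 252.4 = 2.023

FS = 2.02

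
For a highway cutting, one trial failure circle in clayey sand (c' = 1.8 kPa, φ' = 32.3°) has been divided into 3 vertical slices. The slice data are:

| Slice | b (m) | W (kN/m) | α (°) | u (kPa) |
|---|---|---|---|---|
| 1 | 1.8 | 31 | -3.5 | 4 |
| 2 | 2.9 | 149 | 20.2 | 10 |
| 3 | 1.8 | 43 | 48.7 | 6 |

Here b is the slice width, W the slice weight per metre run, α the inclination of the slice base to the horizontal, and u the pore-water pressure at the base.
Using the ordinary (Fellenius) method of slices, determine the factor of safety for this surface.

FS = 1.28

Ordinary method of slices: FS = Σ[c'·Δl_i + (W_i cosα_i − u_i·Δl_i)·tanφ'] / Σ W_i sinα_i, with Δl_i = b_i / cosα_i.
Slice 1: Δl = 1.8/cos(-3.5°) = 1.803 m; N'_1 = 31·cos(-3.5°) − 4·1.803 = 23.7; c'Δl = 3.25; W sinα = -1.9
Slice 2: Δl = 2.9/cos20.2° = 3.090 m; N'_2 = 149·cos20.2° − 10·3.090 = 108.9; c'Δl = 5.56; W sinα = 51.4
Slice 3: Δl = 1.8/cos48.7° = 2.727 m; N'_3 = 43·cos48.7° − 6·2.727 = 12.0; c'Δl = 4.91; W sinα = 32.3
Σc'Δl = 13.7 kN/m; ΣN' = 144.7 kN/m; ΣW sinα = 81.9 kN/m
Resisting = 13.7 + 144.7·tan32.3° = 13.7 + 91.5 = 105.2 kN/m
FS = 105.2 / 81.9 = 1.285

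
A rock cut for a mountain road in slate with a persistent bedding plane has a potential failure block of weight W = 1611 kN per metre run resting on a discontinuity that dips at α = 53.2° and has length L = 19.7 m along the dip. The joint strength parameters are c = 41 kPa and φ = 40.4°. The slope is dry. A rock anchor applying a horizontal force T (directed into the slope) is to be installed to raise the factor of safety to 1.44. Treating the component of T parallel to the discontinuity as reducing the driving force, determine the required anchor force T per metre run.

T = 148 kN/m

Resolving forces along and normal to the sliding plane, with the horizontal anchor force T adding T·sinα to the effective normal force and T·cosα acting up the plane against the driving force:
FS = [cL + (W cosα + T sinα) tanφ] / [W sinα − T cosα]
Without the anchor: N' = 965.0 kN/m, driving T_d = 1290.0 kN/m, resisting R = 41·19.7 + 965.0·tan40.4° = 1629.0 kN/m, FS = 1.26.
Setting FS = 1.44 and solving for T:
1.44·(1290.0 − T cos53.2°) = 1629.0 + T sin53.2°·tan40.4°
T·(sin53.2°·tan40.4° + 1.44·cos53.2°) = 1.44·1290.0 − 1629.0
T·(0.8007·0.8511 + 1.44·0.5990) = 1857.6 − 1629.0 = 228.6
T·1.5441 = 228.6
T = 148.0 kN/m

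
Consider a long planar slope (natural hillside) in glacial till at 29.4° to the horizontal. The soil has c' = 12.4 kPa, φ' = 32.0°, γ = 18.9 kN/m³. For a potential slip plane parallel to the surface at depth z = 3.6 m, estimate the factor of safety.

For an infinite slope with a slip plane parallel to the surface (no pore pressure): FS = [c' + γz cos²β tanφ'] / [γz sinβ cosβ].
γz = 18.9·3.6 = 68.04 kN/m²
Numerator = 12.4 + 68.04·cos²29.4°·tan32.0° = 12.4 + 68.04·0.7590·0.6249 = 44.670 kPa
Denominator = 68.04·sin29.4°·cos29.4° = 68.04·0.4909·0.8712 = 29.099 kPa
FS = 44.670 / 29.099 = 1.535

FS = 1.54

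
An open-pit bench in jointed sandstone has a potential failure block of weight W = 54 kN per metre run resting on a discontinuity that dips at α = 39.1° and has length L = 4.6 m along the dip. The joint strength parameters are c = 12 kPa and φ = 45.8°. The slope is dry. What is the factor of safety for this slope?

FS = 2.89

Resolving the block weight along and normal to the plane and applying the Mohr–Coulomb strength on the joint:
N' = W cosα = 54·cos39.1° = 41.9 kN/m
Driving force T = W sinα = 54·sin39.1° = 34.1 kN/m
Resisting force R = c·L + N'·tanφ = 12·4.6 + 41.9·tan45.8° = 55.2 + 43.1 = 98.3 kN/m
FS = R / T = 98.3 / 34.1 = 2.886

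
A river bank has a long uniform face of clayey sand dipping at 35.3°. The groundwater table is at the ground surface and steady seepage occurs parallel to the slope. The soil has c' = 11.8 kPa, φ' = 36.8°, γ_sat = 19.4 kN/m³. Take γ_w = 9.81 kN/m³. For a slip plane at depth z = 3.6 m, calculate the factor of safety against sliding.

FS = 0.88

With seepage parallel to the slope and the water table at the surface, the effective normal stress on the slip plane uses the buoyant unit weight γ' = γ_sat − γ_w while the driving shear stress uses γ_sat:
FS = [c' + γ' z cos²β tanφ'] / [γ_sat z sinβ cosβ]
γ' = 19.4 − 9.81 = 9.59 kN/m³
Numerator = 11.8 + 9.59·3.6·cos²35.3°·tan36.8° = 11.8 + 9.59·3.6·0.6661·0.7481 = 29.003 kPa
Denominator = 19.4·3.6·sin35.3°·cos35.3° = 19.4·3.6·0.5779·0.8161 = 32.937 kPa
FS = 29.003 / 32.937 = 0.881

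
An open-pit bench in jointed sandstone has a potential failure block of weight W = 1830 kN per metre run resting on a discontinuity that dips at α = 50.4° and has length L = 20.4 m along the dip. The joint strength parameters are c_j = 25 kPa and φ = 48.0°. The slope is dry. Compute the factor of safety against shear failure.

FS = 1.28

Resolving the block weight along and normal to the plane and applying the Mohr–Coulomb strength on the joint:
N' = W cosα = 1830·cos50.4° = 1166.5 kN/m
Driving force T = W sinα = 1830·sin50.4° = 1410.0 kN/m
Resisting force R = c_j·L + N'·tanφ = 25·20.4 + 1166.5·tan48.0° = 510.0 + 1295.5 = 1805.5 kN/m
FS = R / T = 1805.5 / 1410.0 = 1.280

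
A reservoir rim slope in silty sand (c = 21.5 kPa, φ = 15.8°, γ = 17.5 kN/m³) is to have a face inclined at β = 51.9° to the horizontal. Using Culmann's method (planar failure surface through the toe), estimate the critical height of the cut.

Culmann's analysis gives the critical failure plane at α_cr = (β + φ)/2 = (51.9 + 15.8)/2 = 33.9°, and the critical height
H_c = (4c/γ) · sinβ cosφ / [1 − cos(β − φ)]
    = (4·21.5/17.5) · sin51.9°·cos15.8° / [1 − cos(36.1°)]
    = 4.914 · 0.7869·0.9622 / [1 − 0.8080]
    = 4.914 · 0.7572 / 0.1920
    = 19.38 m

H_c = 19.38 m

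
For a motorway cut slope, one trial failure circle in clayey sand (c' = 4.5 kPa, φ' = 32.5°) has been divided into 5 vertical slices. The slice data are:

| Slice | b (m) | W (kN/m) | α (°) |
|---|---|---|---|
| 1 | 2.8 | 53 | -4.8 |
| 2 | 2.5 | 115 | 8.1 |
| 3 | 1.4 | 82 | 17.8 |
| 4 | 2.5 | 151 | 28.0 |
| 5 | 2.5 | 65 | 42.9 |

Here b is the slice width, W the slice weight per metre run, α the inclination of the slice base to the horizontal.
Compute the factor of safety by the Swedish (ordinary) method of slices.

Ordinary method of slices: FS = Σ[c'·Δl_i + (W_i cosα_i)·tanφ'] / Σ W_i sinα_i, with Δl_i = b_i / cosα_i.
Slice 1: Δl = 2.8/cos(-4.8°) = 2.810 m; N'_1 = 53·cos(-4.8°) = 52.8; c'Δl = 12.64; W sinα = -4.4
Slice 2: Δl = 2.5/cos8.1° = 2.525 m; N'_2 = 115·cos8.1° = 113.9; c'Δl = 11.36; W sinα = 16.2
Slice 3: Δl = 1.4/cos17.8° = 1.470 m; N'_3 = 82·cos17.8° = 78.1; c'Δl = 6.62; W sinα = 25.1
Slice 4: Δl = 2.5/cos28.0° = 2.831 m; N'_4 = 151·cos28.0° = 133.3; c'Δl = 12.74; W sinα = 70.9
Slice 5: Δl = 2.5/cos42.9° = 3.413 m; N'_5 = 65·cos42.9° = 47.6; c'Δl = 15.36; W sinα = 44.2
Σc'Δl = 58.7 kN/m; ΣN' = 425.7 kN/m; ΣW sinα = 152.0 kN/m
Resisting = 58.7 + 425.7·tan32.5° = 58.7 + 271.2 = 329.9 kN/m
FS = 329.9 / 152.0 = 2.171

FS = 2.17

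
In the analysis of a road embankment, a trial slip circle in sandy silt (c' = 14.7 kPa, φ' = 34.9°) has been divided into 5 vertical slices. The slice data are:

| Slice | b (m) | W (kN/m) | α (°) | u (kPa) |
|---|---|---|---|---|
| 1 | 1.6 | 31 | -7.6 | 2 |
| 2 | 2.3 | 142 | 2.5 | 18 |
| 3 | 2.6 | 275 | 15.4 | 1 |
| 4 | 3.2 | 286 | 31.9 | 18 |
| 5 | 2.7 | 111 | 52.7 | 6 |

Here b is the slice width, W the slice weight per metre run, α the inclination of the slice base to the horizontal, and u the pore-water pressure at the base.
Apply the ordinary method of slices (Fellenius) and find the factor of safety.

FS = 2.04

Ordinary method of slices: FS = Σ[c'·Δl_i + (W_i cosα_i − u_i·Δl_i)·tanφ'] / Σ W_i sinα_i, with Δl_i = b_i / cosα_i.
Slice 1: Δl = 1.6/cos(-7.6°) = 1.614 m; N'_1 = 31·cos(-7.6°) − 2·1.614 = 27.5; c'Δl = 23.73; W sinα = -4.1
Slice 2: Δl = 2.3/cos2.5° = 2.302 m; N'_2 = 142·cos2.5° − 18·2.302 = 100.4; c'Δl = 33.84; W sinα = 6.2
Slice 3: Δl = 2.6/cos15.4° = 2.697 m; N'_3 = 275·cos15.4° − 1·2.697 = 262.4; c'Δl = 39.64; W sinα = 73.0
Slice 4: Δl = 3.2/cos31.9° = 3.769 m; N'_4 = 286·cos31.9° − 18·3.769 = 175.0; c'Δl = 55.41; W sinα = 151.1
Slice 5: Δl = 2.7/cos52.7° = 4.456 m; N'_5 = 111·cos52.7° − 6·4.456 = 40.5; c'Δl = 65.50; W sinα = 88.3
Σc'Δl = 218.1 kN/m; ΣN' = 605.8 kN/m; ΣW sinα = 314.6 kN/m
Resisting = 218.1 + 605.8·tan34.9° = 218.1 + 422.6 = 640.8 kN/m
FS = 640.8 / 314.6 = 2.037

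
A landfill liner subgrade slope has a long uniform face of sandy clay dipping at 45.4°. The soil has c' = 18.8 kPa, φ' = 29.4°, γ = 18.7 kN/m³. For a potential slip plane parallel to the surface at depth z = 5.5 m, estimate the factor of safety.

For an infinite slope with a slip plane parallel to the surface (no pore pressure): FS = [c' + γz cos²β tanφ'] / [γz sinβ cosβ].
γz = 18.7·5.5 = 102.85 kN/m²
Numerator = 18.8 + 102.85·cos²45.4°·tan29.4° = 18.8 + 102.85·0.4930·0.5635 = 47.372 kPa
Denominator = 102.85·sin45.4°·cos45.4° = 102.85·0.7120·0.7022 = 51.420 kPa
FS = 47.372 / 51.420 = 0.921

FS = 0.92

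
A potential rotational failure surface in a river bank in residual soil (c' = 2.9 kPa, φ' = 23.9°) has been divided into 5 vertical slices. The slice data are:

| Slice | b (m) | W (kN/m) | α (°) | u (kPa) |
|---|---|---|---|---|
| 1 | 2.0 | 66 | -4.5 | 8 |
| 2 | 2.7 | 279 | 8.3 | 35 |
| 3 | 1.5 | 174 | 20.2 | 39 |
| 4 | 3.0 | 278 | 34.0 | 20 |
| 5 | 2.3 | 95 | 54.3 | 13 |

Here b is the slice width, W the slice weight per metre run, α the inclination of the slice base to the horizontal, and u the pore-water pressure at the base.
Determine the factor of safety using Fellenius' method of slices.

FS = 0.79

Ordinary method of slices: FS = Σ[c'·Δl_i + (W_i cosα_i − u_i·Δl_i)·tanφ'] / Σ W_i sinα_i, with Δl_i = b_i / cosα_i.
Slice 1: Δl = 2.0/cos(-4.5°) = 2.006 m; N'_1 = 66·cos(-4.5°) − 8·2.006 = 49.7; c'Δl = 5.82; W sinα = -5.2
Slice 2: Δl = 2.7/cos8.3° = 2.729 m; N'_2 = 279·cos8.3° − 35·2.729 = 180.6; c'Δl = 7.91; W sinα = 40.3
Slice 3: Δl = 1.5/cos20.2° = 1.598 m; N'_3 = 174·cos20.2° − 39·1.598 = 101.0; c'Δl = 4.64; W sinα = 60.1
Slice 4: Δl = 3.0/cos34.0° = 3.619 m; N'_4 = 278·cos34.0° − 20·3.619 = 158.1; c'Δl = 10.49; W sinα = 155.5
Slice 5: Δl = 2.3/cos54.3° = 3.941 m; N'_5 = 95·cos54.3° − 13·3.941 = 4.2; c'Δl = 11.43; W sinα = 77.1
Σc'Δl = 40.3 kN/m; ΣN' = 493.6 kN/m; ΣW sinα = 327.8 kN/m
Resisting = 40.3 + 493.6·tan23.9° = 40.3 + 218.7 = 259.0 kN/m
FS = 259.0 / 327.8 = 0.790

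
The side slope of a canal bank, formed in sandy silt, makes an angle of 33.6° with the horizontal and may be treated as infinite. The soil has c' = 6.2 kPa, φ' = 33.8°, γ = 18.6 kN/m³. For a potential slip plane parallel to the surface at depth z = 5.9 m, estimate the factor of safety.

For an infinite slope with a slip plane parallel to the surface (no pore pressure): FS = [c' + γz cos²β tanφ'] / [γz sinβ cosβ].
γz = 18.6·5.9 = 109.74 kN/m²
Numerator = 6.2 + 109.74·cos²33.6°·tan33.8° = 6.2 + 109.74·0.6938·0.6694 = 57.167 kPa
Denominator = 109.74·sin33.6°·cos33.6° = 109.74·0.5534·0.8329 = 50.583 kPa
FS = 57.167 / 50.583 = 1.130

FS = 1.13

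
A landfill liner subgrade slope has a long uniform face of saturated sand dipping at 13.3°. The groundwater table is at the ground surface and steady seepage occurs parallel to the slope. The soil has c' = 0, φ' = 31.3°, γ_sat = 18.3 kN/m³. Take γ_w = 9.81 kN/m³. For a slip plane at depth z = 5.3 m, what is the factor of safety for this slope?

FS = 1.19

With seepage parallel to the slope and the water table at the surface, the effective normal stress on the slip plane uses the buoyant unit weight γ' = γ_sat − γ_w while the driving shear stress uses γ_sat:
FS = [c' + γ' z cos²β tanφ'] / [γ_sat z sinβ cosβ]
(For c' = 0 this reduces to FS = (γ'/γ_sat)·tanφ'/tanβ.)
γ' = 18.3 − 9.81 = 8.49 kN/m³
Numerator = 0.0 + 8.49·5.3·cos²13.3°·tan31.3° = 0.0 + 8.49·5.3·0.9471·0.6080 = 25.911 kPa
Denominator = 18.3·5.3·sin13.3°·cos13.3° = 18.3·5.3·0.2300·0.9732 = 21.714 kPa
FS = 25.911 / 21.714 = 1.193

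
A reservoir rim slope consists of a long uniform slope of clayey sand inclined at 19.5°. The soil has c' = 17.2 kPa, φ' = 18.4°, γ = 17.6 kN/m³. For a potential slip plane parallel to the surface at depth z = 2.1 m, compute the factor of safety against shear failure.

For an infinite slope with a slip plane parallel to the surface (no pore pressure): FS = [c' + γz cos²β tanφ'] / [γz sinβ cosβ].
γz = 17.6·2.1 = 36.96 kN/m²
Numerator = 17.2 + 36.96·cos²19.5°·tan18.4° = 17.2 + 36.96·0.8886·0.3327 = 28.125 kPa
Denominator = 36.96·sin19.5°·cos19.5° = 36.96·0.3338·0.9426 = 11.630 kPa
FS = 28.125 / 11.630 = 2.418

FS = 2.42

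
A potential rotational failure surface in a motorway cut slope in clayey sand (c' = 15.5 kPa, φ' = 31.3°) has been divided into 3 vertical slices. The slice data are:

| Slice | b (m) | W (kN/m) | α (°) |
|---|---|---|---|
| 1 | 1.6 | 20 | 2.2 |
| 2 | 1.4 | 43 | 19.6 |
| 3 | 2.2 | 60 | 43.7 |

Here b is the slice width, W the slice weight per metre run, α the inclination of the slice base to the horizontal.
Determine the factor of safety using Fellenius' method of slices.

Ordinary method of slices: FS = Σ[c'·Δl_i + (W_i cosα_i)·tanφ'] / Σ W_i sinα_i, with Δl_i = b_i / cosα_i.
Slice 1: Δl = 1.6/cos2.2° = 1.601 m; N'_1 = 20·cos2.2° = 20.0; c'Δl = 24.82; W sinα = 0.8
Slice 2: Δl = 1.4/cos19.6° = 1.486 m; N'_2 = 43·cos19.6° = 40.5; c'Δl = 23.03; W sinα = 14.4
Slice 3: Δl = 2.2/cos43.7° = 3.043 m; N'_3 = 60·cos43.7° = 43.4; c'Δl = 47.17; W sinα = 41.5
Σc'Δl = 95.0 kN/m; ΣN' = 103.9 kN/m; ΣW sinα = 56.6 kN/m
Resisting = 95.0 + 103.9·tan31.3° = 95.0 + 63.2 = 158.2 kN/m
FS = 158.2 / 56.6 = 2.792

FS = 2.79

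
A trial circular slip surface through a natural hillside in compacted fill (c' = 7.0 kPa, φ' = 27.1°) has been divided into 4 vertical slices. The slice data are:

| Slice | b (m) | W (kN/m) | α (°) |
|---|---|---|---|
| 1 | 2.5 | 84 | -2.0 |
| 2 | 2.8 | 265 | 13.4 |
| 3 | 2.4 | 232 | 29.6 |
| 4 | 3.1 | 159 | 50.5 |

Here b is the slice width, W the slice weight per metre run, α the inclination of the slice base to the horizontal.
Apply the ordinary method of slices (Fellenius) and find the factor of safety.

FS = 1.42

Ordinary method of slices: FS = Σ[c'·Δl_i + (W_i cosα_i)·tanφ'] / Σ W_i sinα_i, with Δl_i = b_i / cosα_i.
Slice 1: Δl = 2.5/cos(-2.0°) = 2.502 m; N'_1 = 84·cos(-2.0°) = 83.9; c'Δl = 17.51; W sinα = -2.9
Slice 2: Δl = 2.8/cos13.4° = 2.878 m; N'_2 = 265·cos13.4° = 257.8; c'Δl = 20.15; W sinα = 61.4
Slice 3: Δl = 2.4/cos29.6° = 2.760 m; N'_3 = 232·cos29.6° = 201.7; c'Δl = 19.32; W sinα = 114.6
Slice 4: Δl = 3.1/cos50.5° = 4.874 m; N'_4 = 159·cos50.5° = 101.1; c'Δl = 34.12; W sinα = 122.7
Σc'Δl = 91.1 kN/m; ΣN' = 644.6 kN/m; ΣW sinα = 295.8 kN/m
Resisting = 91.1 + 644.6·tan27.1° = 91.1 + 329.9 = 421.0 kN/m
FS = 421.0 / 295.8 = 1.423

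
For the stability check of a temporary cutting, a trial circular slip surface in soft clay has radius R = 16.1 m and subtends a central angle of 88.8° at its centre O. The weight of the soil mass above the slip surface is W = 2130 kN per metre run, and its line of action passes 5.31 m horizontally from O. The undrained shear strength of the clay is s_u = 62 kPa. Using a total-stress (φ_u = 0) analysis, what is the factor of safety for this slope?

Taking moments about the centre O, the resisting moment is provided by the undrained shear strength acting along the arc:
Arc length L_a = R·θ = 16.1·(88.8°·π/180) = 16.1·1.5499 = 24.95 m
M_R = s_u·L_a·R = 62·24.95·16.1 = 24907.7 kN·m/m
M_D = W·d = 2130·5.31 = 11310.3 kN·m/m
FS = M_R / M_D = 24907.7 / 11310.3 = 2.202

FS = 2.20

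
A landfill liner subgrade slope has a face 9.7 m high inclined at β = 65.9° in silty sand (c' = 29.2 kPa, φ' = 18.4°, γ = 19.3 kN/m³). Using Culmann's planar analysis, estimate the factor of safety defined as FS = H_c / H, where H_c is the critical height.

FS = 1.67

H_c = (4c'/γ) · sinβ cosφ' / [1 − cos(β − φ')]
    = (4·29.2/19.3) · sin65.9°·cos18.4° / [1 − cos47.5°]
    = 6.052 · 0.8662 / 0.3244 = 16.16 m
FS = H_c / H = 16.16 / 9.7 = 1.666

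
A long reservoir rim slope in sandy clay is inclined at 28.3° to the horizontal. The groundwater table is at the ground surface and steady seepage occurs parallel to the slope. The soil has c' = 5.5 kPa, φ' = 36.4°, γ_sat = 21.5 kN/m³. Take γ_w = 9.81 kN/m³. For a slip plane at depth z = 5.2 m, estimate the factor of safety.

FS = 0.86

With seepage parallel to the slope and the water table at the surface, the effective normal stress on the slip plane uses the buoyant unit weight γ' = γ_sat − γ_w while the driving shear stress uses γ_sat:
FS = [c' + γ' z cos²β tanφ'] / [γ_sat z sinβ cosβ]
γ' = 21.5 − 9.81 = 11.69 kN/m³
Numerator = 5.5 + 11.69·5.2·cos²28.3°·tan36.4° = 5.5 + 11.69·5.2·0.7752·0.7373 = 40.244 kPa
Denominator = 21.5·5.2·sin28.3°·cos28.3° = 21.5·5.2·0.4741·0.8805 = 46.668 kPa
FS = 40.244 / 46.668 = 0.862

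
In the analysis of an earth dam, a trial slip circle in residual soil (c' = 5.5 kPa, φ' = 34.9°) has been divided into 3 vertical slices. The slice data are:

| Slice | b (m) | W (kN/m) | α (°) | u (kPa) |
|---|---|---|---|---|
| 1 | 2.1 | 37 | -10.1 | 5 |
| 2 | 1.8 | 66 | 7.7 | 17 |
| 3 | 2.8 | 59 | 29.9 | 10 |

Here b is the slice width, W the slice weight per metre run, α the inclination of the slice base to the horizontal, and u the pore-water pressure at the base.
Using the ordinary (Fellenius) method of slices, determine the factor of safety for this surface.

FS = 2.98

Ordinary method of slices: FS = Σ[c'·Δl_i + (W_i cosα_i − u_i·Δl_i)·tanφ'] / Σ W_i sinα_i, with Δl_i = b_i / cosα_i.
Slice 1: Δl = 2.1/cos(-10.1°) = 2.133 m; N'_1 = 37·cos(-10.1°) − 5·2.133 = 25.8; c'Δl = 11.73; W sinα = -6.5
Slice 2: Δl = 1.8/cos7.7° = 1.816 m; N'_2 = 66·cos7.7° − 17·1.816 = 34.5; c'Δl = 9.99; W sinα = 8.8
Slice 3: Δl = 2.8/cos29.9° = 3.230 m; N'_3 = 59·cos29.9° − 10·3.230 = 18.8; c'Δl = 17.76; W sinα = 29.4
Σc'Δl = 39.5 kN/m; ΣN' = 79.1 kN/m; ΣW sinα = 31.8 kN/m
Resisting = 39.5 + 79.1·tan34.9° = 39.5 + 55.2 = 94.7 kN/m
FS = 94.7 / 31.8 = 2.981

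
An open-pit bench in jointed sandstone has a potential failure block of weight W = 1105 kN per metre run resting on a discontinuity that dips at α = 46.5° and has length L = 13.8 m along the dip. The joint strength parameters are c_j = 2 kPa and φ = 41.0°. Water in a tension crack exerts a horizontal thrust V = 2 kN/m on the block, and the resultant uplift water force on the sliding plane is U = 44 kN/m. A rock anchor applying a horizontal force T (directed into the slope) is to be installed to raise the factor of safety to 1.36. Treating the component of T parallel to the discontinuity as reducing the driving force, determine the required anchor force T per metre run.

Resolving forces along and normal to the sliding plane, with the horizontal anchor force T adding T·sinα to the effective normal force and T·cosα acting up the plane against the driving force:
FS = [c_jL + (W cosα − U − V sinα + T sinα) tanφ] / [W sinα + V cosα − T cosα]
Without the anchor: N' = 715.2 kN/m, driving T_d = 802.9 kN/m, resisting R = 2·13.8 + 715.2·tan41.0° = 649.3 kN/m, FS = 0.81.
Setting FS = 1.36 and solving for T:
1.36·(802.9 − T cos46.5°) = 649.3 + T sin46.5°·tan41.0°
T·(sin46.5°·tan41.0° + 1.36·cos46.5°) = 1.36·802.9 − 649.3
T·(0.7254·0.8693 + 1.36·0.6884) = 1092.0 − 649.3 = 442.7
T·1.5667 = 442.7
T = 282.5 kN/m

T = 283 kN/m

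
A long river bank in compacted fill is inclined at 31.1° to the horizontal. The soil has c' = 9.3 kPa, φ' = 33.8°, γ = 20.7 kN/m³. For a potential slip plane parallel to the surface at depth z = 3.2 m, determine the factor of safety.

For an infinite slope with a slip plane parallel to the surface (no pore pressure): FS = [c' + γz cos²β tanφ'] / [γz sinβ cosβ].
γz = 20.7·3.2 = 66.24 kN/m²
Numerator = 9.3 + 66.24·cos²31.1°·tan33.8° = 9.3 + 66.24·0.7332·0.6694 = 41.813 kPa
Denominator = 66.24·sin31.1°·cos31.1° = 66.24·0.5165·0.8563 = 29.297 kPa
FS = 41.813 / 29.297 = 1.427

FS = 1.43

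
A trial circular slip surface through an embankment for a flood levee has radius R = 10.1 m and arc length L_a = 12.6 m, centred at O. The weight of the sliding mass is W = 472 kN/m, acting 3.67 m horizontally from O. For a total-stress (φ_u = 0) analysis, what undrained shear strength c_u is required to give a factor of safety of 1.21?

c_u = 16.5 kPa

FS = c_u·L_a·R / (W·d), so c_u = FS·W·d / (L_a·R).
c_u = 1.21·472·3.67 / (12.60·10.1) = 2096.0 / 127.26 = 16.47 kPa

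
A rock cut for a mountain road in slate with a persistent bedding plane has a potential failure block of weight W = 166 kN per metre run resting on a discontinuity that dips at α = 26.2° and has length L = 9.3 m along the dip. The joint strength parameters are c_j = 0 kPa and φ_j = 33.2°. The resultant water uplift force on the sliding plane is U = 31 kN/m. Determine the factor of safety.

Resolving the block weight along and normal to the plane and applying the Mohr–Coulomb strength on the joint:
N' = W cosα − U = 166·cos26.2° − 31 = 117.9 kN/m
Driving force T = W sinα = 166·sin26.2° = 73.3 kN/m
Resisting force R = c_j·L + N'·tanφ_j = 0·9.3 + 117.9·tan33.2° = 0.0 + 77.2 = 77.2 kN/m
FS = R / T = 77.2 / 73.3 = 1.053

FS = 1.05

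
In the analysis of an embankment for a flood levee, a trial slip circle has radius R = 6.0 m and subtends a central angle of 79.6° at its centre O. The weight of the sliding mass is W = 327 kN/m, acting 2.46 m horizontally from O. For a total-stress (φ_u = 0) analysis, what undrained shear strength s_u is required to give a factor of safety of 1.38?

FS = s_u·L_a·R / (W·d), so s_u = FS·W·d / (L_a·R).
Arc length L_a = R·θ = 6.0·(79.6°·π/180) = 6.0·1.3893 = 8.34 m
s_u = 1.38·327·2.46 / (8.34·6.0) = 1110.1 / 50.01 = 22.20 kPa

s_u = 22.2 kPa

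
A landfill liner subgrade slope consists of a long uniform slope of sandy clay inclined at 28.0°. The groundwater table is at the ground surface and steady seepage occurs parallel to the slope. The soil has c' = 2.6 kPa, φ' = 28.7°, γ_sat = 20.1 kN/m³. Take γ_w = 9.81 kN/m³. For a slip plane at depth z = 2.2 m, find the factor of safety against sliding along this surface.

With seepage parallel to the slope and the water table at the surface, the effective normal stress on the slip plane uses the buoyant unit weight γ' = γ_sat − γ_w while the driving shear stress uses γ_sat:
FS = [c' + γ' z cos²β tanφ'] / [γ_sat z sinβ cosβ]
γ' = 20.1 − 9.81 = 10.29 kN/m³
Numerator = 2.6 + 10.29·2.2·cos²28.0°·tan28.7° = 2.6 + 10.29·2.2·0.7796·0.5475 = 12.262 kPa
Denominator = 20.1·2.2·sin28.0°·cos28.0° = 20.1·2.2·0.4695·0.8829 = 18.330 kPa
FS = 12.262 / 18.330 = 0.669

FS = 0.67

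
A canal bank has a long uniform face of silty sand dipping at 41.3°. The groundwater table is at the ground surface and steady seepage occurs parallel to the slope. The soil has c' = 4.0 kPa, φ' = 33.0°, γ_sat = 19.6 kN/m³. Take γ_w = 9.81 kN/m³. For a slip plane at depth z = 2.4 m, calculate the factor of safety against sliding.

FS = 0.54

With seepage parallel to the slope and the water table at the surface, the effective normal stress on the slip plane uses the buoyant unit weight γ' = γ_sat − γ_w while the driving shear stress uses γ_sat:
FS = [c' + γ' z cos²β tanφ'] / [γ_sat z sinβ cosβ]
γ' = 19.6 − 9.81 = 9.79 kN/m³
Numerator = 4.0 + 9.79·2.4·cos²41.3°·tan33.0° = 4.0 + 9.79·2.4·0.5644·0.6494 = 12.612 kPa
Denominator = 19.6·2.4·sin41.3°·cos41.3° = 19.6·2.4·0.6600·0.7513 = 23.324 kPa
FS = 12.612 / 23.324 = 0.541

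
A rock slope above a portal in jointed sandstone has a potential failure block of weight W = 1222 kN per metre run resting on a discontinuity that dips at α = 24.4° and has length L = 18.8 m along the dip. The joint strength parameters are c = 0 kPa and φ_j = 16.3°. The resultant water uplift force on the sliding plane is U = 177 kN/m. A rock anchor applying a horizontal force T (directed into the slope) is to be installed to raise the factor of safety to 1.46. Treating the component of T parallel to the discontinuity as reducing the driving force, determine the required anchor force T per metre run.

Resolving forces along and normal to the sliding plane, with the horizontal anchor force T adding T·sinα to the effective normal force and T·cosα acting up the plane against the driving force:
FS = [cL + (W cosα − U + T sinα) tanφ_j] / [W sinα − T cosα]
Without the anchor: N' = 935.9 kN/m, driving T_d = 504.8 kN/m, resisting R = 0·18.8 + 935.9·tan16.3° = 273.7 kN/m, FS = 0.54.
Setting FS = 1.46 and solving for T:
1.46·(504.8 − T cos24.4°) = 273.7 + T sin24.4°·tan16.3°
T·(sin24.4°·tan16.3° + 1.46·cos24.4°) = 1.46·504.8 − 273.7
T·(0.4131·0.2924 + 1.46·0.9107) = 737.0 − 273.7 = 463.4
T·1.4504 = 463.4
T = 319.5 kN/m

T = 319 kN/m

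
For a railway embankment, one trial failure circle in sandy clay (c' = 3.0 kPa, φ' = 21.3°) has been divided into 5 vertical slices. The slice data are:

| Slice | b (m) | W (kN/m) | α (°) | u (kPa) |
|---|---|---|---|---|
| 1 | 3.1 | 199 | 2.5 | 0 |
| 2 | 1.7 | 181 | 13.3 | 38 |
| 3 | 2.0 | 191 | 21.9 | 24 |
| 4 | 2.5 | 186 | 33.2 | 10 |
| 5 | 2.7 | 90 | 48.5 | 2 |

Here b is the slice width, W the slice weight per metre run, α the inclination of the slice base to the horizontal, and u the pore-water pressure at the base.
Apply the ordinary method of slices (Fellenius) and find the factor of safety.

Ordinary method of slices: FS = Σ[c'·Δl_i + (W_i cosα_i − u_i·Δl_i)·tanφ'] / Σ W_i sinα_i, with Δl_i = b_i / cosα_i.
Slice 1: Δl = 3.1/cos2.5° = 3.103 m; N'_1 = 199·cos2.5° − 0·3.103 = 198.8; c'Δl = 9.31; W sinα = 8.7
Slice 2: Δl = 1.7/cos13.3° = 1.747 m; N'_2 = 181·cos13.3° − 38·1.747 = 109.8; c'Δl = 5.24; W sinα = 41.6
Slice 3: Δl = 2.0/cos21.9° = 2.156 m; N'_3 = 191·cos21.9° − 24·2.156 = 125.5; c'Δl = 6.47; W sinα = 71.2
Slice 4: Δl = 2.5/cos33.2° = 2.988 m; N'_4 = 186·cos33.2° − 10·2.988 = 125.8; c'Δl = 8.96; W sinα = 101.8
Slice 5: Δl = 2.7/cos48.5° = 4.075 m; N'_5 = 90·cos48.5° − 2·4.075 = 51.5; c'Δl = 12.22; W sinα = 67.4
Σc'Δl = 42.2 kN/m; ΣN' = 611.3 kN/m; ΣW sinα = 290.8 kN/m
Resisting = 42.2 + 611.3·tan21.3° = 42.2 + 238.3 = 280.5 kN/m
FS = 280.5 / 290.8 = 0.965

FS = 0.96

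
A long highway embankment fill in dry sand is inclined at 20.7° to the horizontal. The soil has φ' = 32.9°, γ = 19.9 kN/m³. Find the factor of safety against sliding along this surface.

FS = 1.71

For a dry cohesionless infinite slope the factor of safety is FS = tanφ' / tanβ.
FS = tan32.9° / tan20.7° = 0.6469 / 0.3779 = 1.712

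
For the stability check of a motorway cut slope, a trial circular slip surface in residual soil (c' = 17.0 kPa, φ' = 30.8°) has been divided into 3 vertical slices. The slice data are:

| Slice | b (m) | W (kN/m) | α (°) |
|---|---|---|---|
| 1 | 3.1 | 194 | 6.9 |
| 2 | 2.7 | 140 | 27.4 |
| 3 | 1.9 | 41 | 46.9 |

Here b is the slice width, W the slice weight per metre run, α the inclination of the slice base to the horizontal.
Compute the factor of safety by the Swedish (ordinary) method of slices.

FS = 3.04

Ordinary method of slices: FS = Σ[c'·Δl_i + (W_i cosα_i)·tanφ'] / Σ W_i sinα_i, with Δl_i = b_i / cosα_i.
Slice 1: Δl = 3.1/cos6.9° = 3.123 m; N'_1 = 194·cos6.9° = 192.6; c'Δl = 53.08; W sinα = 23.3
Slice 2: Δl = 2.7/cos27.4° = 3.041 m; N'_2 = 140·cos27.4° = 124.3; c'Δl = 51.70; W sinα = 64.4
Slice 3: Δl = 1.9/cos46.9° = 2.781 m; N'_3 = 41·cos46.9° = 28.0; c'Δl = 47.27; W sinα = 29.9
Σc'Δl = 152.1 kN/m; ΣN' = 344.9 kN/m; ΣW sinα = 117.7 kN/m
Resisting = 152.1 + 344.9·tan30.8° = 152.1 + 205.6 = 357.7 kN/m
FS = 357.7 / 117.7 = 3.039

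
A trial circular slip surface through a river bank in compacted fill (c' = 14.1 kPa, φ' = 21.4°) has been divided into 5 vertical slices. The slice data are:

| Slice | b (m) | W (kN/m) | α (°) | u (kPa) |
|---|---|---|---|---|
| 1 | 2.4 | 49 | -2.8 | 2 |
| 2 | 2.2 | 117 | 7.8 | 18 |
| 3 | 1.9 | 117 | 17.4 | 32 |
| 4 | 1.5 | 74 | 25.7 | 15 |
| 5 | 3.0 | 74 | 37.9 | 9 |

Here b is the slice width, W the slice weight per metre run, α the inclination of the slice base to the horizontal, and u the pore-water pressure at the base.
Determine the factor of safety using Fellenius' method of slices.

Ordinary method of slices: FS = Σ[c'·Δl_i + (W_i cosα_i − u_i·Δl_i)·tanφ'] / Σ W_i sinα_i, with Δl_i = b_i / cosα_i.
Slice 1: Δl = 2.4/cos(-2.8°) = 2.403 m; N'_1 = 49·cos(-2.8°) − 2·2.403 = 44.1; c'Δl = 33.88; W sinα = -2.4
Slice 2: Δl = 2.2/cos7.8° = 2.221 m; N'_2 = 117·cos7.8° − 18·2.221 = 75.9; c'Δl = 31.31; W sinα = 15.9
Slice 3: Δl = 1.9/cos17.4° = 1.991 m; N'_3 = 117·cos17.4° − 32·1.991 = 47.9; c'Δl = 28.07; W sinα = 35.0
Slice 4: Δl = 1.5/cos25.7° = 1.665 m; N'_4 = 74·cos25.7° − 15·1.665 = 41.7; c'Δl = 23.47; W sinα = 32.1
Slice 5: Δl = 3.0/cos37.9° = 3.802 m; N'_5 = 74·cos37.9° − 9·3.802 = 24.2; c'Δl = 53.61; W sinα = 45.5
Σc'Δl = 170.3 kN/m; ΣN' = 233.9 kN/m; ΣW sinα = 126.0 kN/m
Resisting = 170.3 + 233.9·tan21.4° = 170.3 + 91.7 = 262.0 kN/m
FS = 262.0 / 126.0 = 2.079

FS = 2.08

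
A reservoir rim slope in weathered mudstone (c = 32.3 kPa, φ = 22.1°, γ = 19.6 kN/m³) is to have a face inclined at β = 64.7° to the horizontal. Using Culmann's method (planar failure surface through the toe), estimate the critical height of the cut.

H_c = 20.92 m

Culmann's analysis gives the critical failure plane at α_cr = (β + φ)/2 = (64.7 + 22.1)/2 = 43.4°, and the critical height
H_c = (4c/γ) · sinβ cosφ / [1 − cos(β − φ)]
    = (4·32.3/19.6) · sin64.7°·cos22.1° / [1 − cos(42.6°)]
    = 6.592 · 0.9041·0.9265 / [1 − 0.7361]
    = 6.592 · 0.8377 / 0.2639
    = 20.92 m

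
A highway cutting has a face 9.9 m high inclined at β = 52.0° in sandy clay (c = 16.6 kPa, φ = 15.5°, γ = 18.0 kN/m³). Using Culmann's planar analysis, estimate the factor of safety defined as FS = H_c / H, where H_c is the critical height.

FS = 1.44

H_c = (4c/γ) · sinβ cosφ / [1 − cos(β − φ)]
    = (4·16.6/18.0) · sin52.0°·cos15.5° / [1 − cos36.5°]
    = 3.689 · 0.7594 / 0.1961 = 14.28 m
FS = H_c / H = 14.28 / 9.9 = 1.443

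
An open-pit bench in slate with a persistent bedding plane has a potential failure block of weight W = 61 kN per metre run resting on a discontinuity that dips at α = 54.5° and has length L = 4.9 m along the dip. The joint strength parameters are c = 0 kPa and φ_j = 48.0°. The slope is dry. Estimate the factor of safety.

Resolving the block weight along and normal to the plane and applying the Mohr–Coulomb strength on the joint:
N' = W cosα = 61·cos54.5° = 35.4 kN/m
Driving force T = W sinα = 61·sin54.5° = 49.7 kN/m
Resisting force R = c·L + N'·tanφ_j = 0·4.9 + 35.4·tan48.0° = 0.0 + 39.3 = 39.3 kN/m
FS = R / T = 39.3 / 49.7 = 0.792

FS = 0.79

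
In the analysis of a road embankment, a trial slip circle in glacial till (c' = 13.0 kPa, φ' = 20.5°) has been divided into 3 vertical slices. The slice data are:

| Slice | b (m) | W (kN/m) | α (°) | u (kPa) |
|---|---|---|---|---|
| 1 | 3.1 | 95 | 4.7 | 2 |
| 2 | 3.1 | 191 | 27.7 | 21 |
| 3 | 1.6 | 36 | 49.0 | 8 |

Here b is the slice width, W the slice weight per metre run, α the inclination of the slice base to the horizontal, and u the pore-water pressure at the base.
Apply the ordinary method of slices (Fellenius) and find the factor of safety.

Ordinary method of slices: FS = Σ[c'·Δl_i + (W_i cosα_i − u_i·Δl_i)·tanφ'] / Σ W_i sinα_i, with Δl_i = b_i / cosα_i.
Slice 1: Δl = 3.1/cos4.7° = 3.110 m; N'_1 = 95·cos4.7° − 2·3.110 = 88.5; c'Δl = 40.44; W sinα = 7.8
Slice 2: Δl = 3.1/cos27.7° = 3.501 m; N'_2 = 191·cos27.7° − 21·3.501 = 95.6; c'Δl = 45.52; W sinα = 88.8
Slice 3: Δl = 1.6/cos49.0° = 2.439 m; N'_3 = 36·cos49.0° − 8·2.439 = 4.1; c'Δl = 31.70; W sinα = 27.2
Σc'Δl = 117.7 kN/m; ΣN' = 188.2 kN/m; ΣW sinα = 123.7 kN/m
Resisting = 117.7 + 188.2·tan20.5° = 117.7 + 70.3 = 188.0 kN/m
FS = 188.0 / 123.7 = 1.519

FS = 1.52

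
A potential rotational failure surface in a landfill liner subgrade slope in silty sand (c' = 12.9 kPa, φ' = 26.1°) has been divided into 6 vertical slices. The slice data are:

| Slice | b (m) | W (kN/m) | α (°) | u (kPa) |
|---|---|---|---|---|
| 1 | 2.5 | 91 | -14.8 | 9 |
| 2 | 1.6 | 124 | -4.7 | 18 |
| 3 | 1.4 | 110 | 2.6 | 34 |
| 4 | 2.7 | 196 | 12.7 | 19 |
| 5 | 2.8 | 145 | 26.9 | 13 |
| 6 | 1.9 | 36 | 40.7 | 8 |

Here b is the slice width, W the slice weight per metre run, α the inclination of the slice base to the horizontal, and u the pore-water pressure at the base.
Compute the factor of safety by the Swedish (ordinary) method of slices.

FS = 3.89

Ordinary method of slices: FS = Σ[c'·Δl_i + (W_i cosα_i − u_i·Δl_i)·tanφ'] / Σ W_i sinα_i, with Δl_i = b_i / cosα_i.
Slice 1: Δl = 2.5/cos(-14.8°) = 2.586 m; N'_1 = 91·cos(-14.8°) − 9·2.586 = 64.7; c'Δl = 33.36; W sinα = -23.2
Slice 2: Δl = 1.6/cos(-4.7°) = 1.605 m; N'_2 = 124·cos(-4.7°) − 18·1.605 = 94.7; c'Δl = 20.71; W sinα = -10.2
Slice 3: Δl = 1.4/cos2.6° = 1.401 m; N'_3 = 110·cos2.6° − 34·1.401 = 62.2; c'Δl = 18.08; W sinα = 5.0
Slice 4: Δl = 2.7/cos12.7° = 2.768 m; N'_4 = 196·cos12.7° − 19·2.768 = 138.6; c'Δl = 35.70; W sinα = 43.1
Slice 5: Δl = 2.8/cos26.9° = 3.140 m; N'_5 = 145·cos26.9° − 13·3.140 = 88.5; c'Δl = 40.50; W sinα = 65.6
Slice 6: Δl = 1.9/cos40.7° = 2.506 m; N'_6 = 36·cos40.7° − 8·2.506 = 7.2; c'Δl = 32.33; W sinα = 23.5
Σc'Δl = 180.7 kN/m; ΣN' = 456.0 kN/m; ΣW sinα = 103.8 kN/m
Resisting = 180.7 + 456.0·tan26.1° = 180.7 + 223.4 = 404.1 kN/m
FS = 404.1 / 103.8 = 3.895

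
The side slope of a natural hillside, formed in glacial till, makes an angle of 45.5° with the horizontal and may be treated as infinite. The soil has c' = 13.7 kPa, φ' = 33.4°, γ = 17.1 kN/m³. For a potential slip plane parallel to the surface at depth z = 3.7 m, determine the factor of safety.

For an infinite slope with a slip plane parallel to the surface (no pore pressure): FS = [c' + γz cos²β tanφ'] / [γz sinβ cosβ].
γz = 17.1·3.7 = 63.27 kN/m²
Numerator = 13.7 + 63.27·cos²45.5°·tan33.4° = 13.7 + 63.27·0.4913·0.6594 = 34.195 kPa
Denominator = 63.27·sin45.5°·cos45.5° = 63.27·0.7133·0.7009 = 31.630 kPa
FS = 34.195 / 31.630 = 1.081

FS = 1.08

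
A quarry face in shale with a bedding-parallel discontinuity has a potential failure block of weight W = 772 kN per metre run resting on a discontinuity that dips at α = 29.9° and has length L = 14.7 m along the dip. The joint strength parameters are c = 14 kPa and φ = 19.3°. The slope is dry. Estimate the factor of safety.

Resolving the block weight along and normal to the plane and applying the Mohr–Coulomb strength on the joint:
N' = W cosα = 772·cos29.9° = 669.2 kN/m
Driving force T = W sinα = 772·sin29.9° = 384.8 kN/m
Resisting force R = c·L + N'·tanφ = 14·14.7 + 669.2·tan19.3° = 205.8 + 234.4 = 440.2 kN/m
FS = R / T = 440.2 / 384.8 = 1.144

FS = 1.14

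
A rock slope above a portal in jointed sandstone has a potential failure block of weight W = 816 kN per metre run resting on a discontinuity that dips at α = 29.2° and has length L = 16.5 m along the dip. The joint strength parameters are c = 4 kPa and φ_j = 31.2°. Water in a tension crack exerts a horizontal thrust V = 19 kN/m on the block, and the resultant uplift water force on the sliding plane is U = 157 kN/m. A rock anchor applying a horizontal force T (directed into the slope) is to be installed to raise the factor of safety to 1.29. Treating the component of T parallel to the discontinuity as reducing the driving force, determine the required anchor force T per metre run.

Resolving forces along and normal to the sliding plane, with the horizontal anchor force T adding T·sinα to the effective normal force and T·cosα acting up the plane against the driving force:
FS = [cL + (W cosα − U − V sinα + T sinα) tanφ_j] / [W sinα + V cosα − T cosα]
Without the anchor: N' = 546.0 kN/m, driving T_d = 414.7 kN/m, resisting R = 4·16.5 + 546.0·tan31.2° = 396.7 kN/m, FS = 0.96.
Setting FS = 1.29 and solving for T:
1.29·(414.7 − T cos29.2°) = 396.7 + T sin29.2°·tan31.2°
T·(sin29.2°·tan31.2° + 1.29·cos29.2°) = 1.29·414.7 − 396.7
T·(0.4879·0.6056 + 1.29·0.8729) = 534.9 − 396.7 = 138.2
T·1.4215 = 138.2
T = 97.3 kN/m

T = 97 kN/m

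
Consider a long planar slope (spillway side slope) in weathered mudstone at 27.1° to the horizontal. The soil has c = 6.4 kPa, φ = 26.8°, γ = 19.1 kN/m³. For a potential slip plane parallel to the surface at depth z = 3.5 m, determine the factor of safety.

FS = 1.22

For an infinite slope with a slip plane parallel to the surface (no pore pressure): FS = [c + γz cos²β tanφ] / [γz sinβ cosβ].
γz = 19.1·3.5 = 66.85 kN/m²
Numerator = 6.4 + 66.85·cos²27.1°·tan26.8° = 6.4 + 66.85·0.7925·0.5051 = 33.161 kPa
Denominator = 66.85·sin27.1°·cos27.1° = 66.85·0.4555·0.8902 = 27.110 kPa
FS = 33.161 / 27.110 = 1.223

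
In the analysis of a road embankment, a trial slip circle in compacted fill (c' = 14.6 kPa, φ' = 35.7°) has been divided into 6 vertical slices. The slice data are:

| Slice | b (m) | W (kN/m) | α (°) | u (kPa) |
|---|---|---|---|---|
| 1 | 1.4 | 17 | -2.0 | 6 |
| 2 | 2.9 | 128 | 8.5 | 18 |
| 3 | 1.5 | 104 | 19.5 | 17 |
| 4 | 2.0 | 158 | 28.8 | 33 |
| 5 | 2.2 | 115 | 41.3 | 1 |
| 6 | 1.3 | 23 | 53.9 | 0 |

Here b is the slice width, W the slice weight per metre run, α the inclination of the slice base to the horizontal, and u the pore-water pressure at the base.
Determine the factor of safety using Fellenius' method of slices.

Ordinary method of slices: FS = Σ[c'·Δl_i + (W_i cosα_i − u_i·Δl_i)·tanφ'] / Σ W_i sinα_i, with Δl_i = b_i / cosα_i.
Slice 1: Δl = 1.4/cos(-2.0°) = 1.401 m; N'_1 = 17·cos(-2.0°) − 6·1.401 = 8.6; c'Δl = 20.45; W sinα = -0.6
Slice 2: Δl = 2.9/cos8.5° = 2.932 m; N'_2 = 128·cos8.5° − 18·2.932 = 73.8; c'Δl = 42.81; W sinα = 18.9
Slice 3: Δl = 1.5/cos19.5° = 1.591 m; N'_3 = 104·cos19.5° − 17·1.591 = 71.0; c'Δl = 23.23; W sinα = 34.7
Slice 4: Δl = 2.0/cos28.8° = 2.282 m; N'_4 = 158·cos28.8° − 33·2.282 = 63.1; c'Δl = 33.32; W sinα = 76.1
Slice 5: Δl = 2.2/cos41.3° = 2.928 m; N'_5 = 115·cos41.3° − 1·2.928 = 83.5; c'Δl = 42.75; W sinα = 75.9
Slice 6: Δl = 1.3/cos53.9° = 2.206 m; N'_6 = 23·cos53.9° − 0·2.206 = 13.6; c'Δl = 32.21; W sinα = 18.6
Σc'Δl = 194.8 kN/m; ΣN' = 313.5 kN/m; ΣW sinα = 223.6 kN/m
Resisting = 194.8 + 313.5·tan35.7° = 194.8 + 225.3 = 420.1 kN/m
FS = 420.1 / 223.6 = 1.878

FS = 1.88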